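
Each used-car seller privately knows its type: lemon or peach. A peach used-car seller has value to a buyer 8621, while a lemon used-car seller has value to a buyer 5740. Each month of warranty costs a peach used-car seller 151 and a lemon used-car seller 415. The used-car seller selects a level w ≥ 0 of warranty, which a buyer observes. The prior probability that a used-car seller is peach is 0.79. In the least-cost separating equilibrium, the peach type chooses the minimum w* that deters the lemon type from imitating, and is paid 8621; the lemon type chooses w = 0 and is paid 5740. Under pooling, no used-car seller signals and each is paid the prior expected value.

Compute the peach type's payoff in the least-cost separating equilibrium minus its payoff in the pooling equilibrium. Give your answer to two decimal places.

-443.26

Least-cost separating signal: w* solves 5740 = 8621 − 415·w*, so w* = (8621 − 5740)/415 ≈ 6.9422.
Peach type's separating payoff: 8621 − 151 × w* = 8621 − 151 × (8621 − 5740)/415 = 8621 − 435031/415 ≈ 7572.7325.
Pooling payoff: 0.79 × 8621 + 0.21 × 5740 = 8015.99.
Difference: 7572.7325 − 8015.99 = -443.2575, i.e. -443.26 to two decimal places.
The peach type would prefer the pooling outcome.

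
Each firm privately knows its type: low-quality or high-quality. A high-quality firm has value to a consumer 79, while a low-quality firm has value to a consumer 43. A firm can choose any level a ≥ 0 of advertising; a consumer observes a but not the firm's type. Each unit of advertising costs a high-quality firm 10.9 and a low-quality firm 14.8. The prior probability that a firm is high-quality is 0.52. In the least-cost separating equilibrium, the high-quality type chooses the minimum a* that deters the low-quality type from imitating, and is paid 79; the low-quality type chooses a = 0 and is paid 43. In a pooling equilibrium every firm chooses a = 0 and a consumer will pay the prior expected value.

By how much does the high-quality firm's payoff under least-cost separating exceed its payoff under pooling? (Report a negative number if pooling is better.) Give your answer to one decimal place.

Least-cost separating signal: a* solves 43 = 79 − 14.8·a*, so a* = (79 − 43)/14.8 ≈ 2.4324.
High-quality type's separating payoff: 79 − 10.9 × a* = 79 − 10.9 × (79 − 43)/14.8 = 79 − 392.4/14.8 ≈ 52.486.
Pooling payoff: 0.52 × 79 + 0.48 × 43 = 61.72.
Difference: 52.486 − 61.72 = -9.234, i.e. -9.2 to one decimal place.
The high-quality type would prefer the pooling outcome.

-9.2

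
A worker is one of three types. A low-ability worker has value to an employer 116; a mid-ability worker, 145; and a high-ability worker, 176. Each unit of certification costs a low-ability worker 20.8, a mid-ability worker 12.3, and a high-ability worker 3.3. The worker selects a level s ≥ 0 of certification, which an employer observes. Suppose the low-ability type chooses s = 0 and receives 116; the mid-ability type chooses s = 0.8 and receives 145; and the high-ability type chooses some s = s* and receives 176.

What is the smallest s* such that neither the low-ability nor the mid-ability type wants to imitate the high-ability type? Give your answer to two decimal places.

Low-ability type (on-path payoff 116) won't mimic when 116 ≥ 176 − 20.8·s*, i.e. s* ≥ 2.88.
Mid-ability type (on-path payoff 145 − 12.3×0.8 = 135.16) won't mimic when 135.16 ≥ 176 − 12.3·s*, i.e. s* ≥ 3.32.
Both must hold, so s* = max(2.88, 3.32) = 3.32. The mid-ability type's constraint binds.

3.32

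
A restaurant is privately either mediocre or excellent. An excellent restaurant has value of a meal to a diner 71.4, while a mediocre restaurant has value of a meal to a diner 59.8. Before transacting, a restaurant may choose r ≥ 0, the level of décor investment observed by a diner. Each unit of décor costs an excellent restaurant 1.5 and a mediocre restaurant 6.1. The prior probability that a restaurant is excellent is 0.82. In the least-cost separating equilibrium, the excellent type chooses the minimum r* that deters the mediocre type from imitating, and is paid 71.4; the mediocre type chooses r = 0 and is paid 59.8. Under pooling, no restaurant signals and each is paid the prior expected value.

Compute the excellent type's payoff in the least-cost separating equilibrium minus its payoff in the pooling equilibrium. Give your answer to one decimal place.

-0.8

Least-cost separating signal: r* solves 59.8 = 71.4 − 6.1·r*, so r* = (71.4 − 59.8)/6.1 ≈ 1.9016.
Excellent type's separating payoff: 71.4 − 1.5 × r* = 71.4 − 1.5 × (71.4 − 59.8)/6.1 = 71.4 − 17.4/6.1 ≈ 68.548.
Pooling payoff: 0.82 × 71.4 + 0.18 × 59.8 = 69.312.
Difference: 68.548 − 69.312 = -0.764, i.e. -0.8 to one decimal place.
The excellent type would prefer the pooling outcome.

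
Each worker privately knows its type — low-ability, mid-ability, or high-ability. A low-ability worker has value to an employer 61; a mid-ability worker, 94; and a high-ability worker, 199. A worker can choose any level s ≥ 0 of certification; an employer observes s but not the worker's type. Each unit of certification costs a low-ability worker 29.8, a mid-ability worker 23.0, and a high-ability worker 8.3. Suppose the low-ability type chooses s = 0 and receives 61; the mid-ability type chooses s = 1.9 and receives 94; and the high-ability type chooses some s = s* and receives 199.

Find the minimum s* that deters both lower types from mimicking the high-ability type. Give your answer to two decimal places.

6.47

Low-ability type (on-path payoff 61) won't mimic when 61 ≥ 199 − 29.8·s*, i.e. s* ≥ 4.63.
Mid-ability type (on-path payoff 94 − 23.0×1.9 = 50.3) won't mimic when 50.3 ≥ 199 − 23.0·s*, i.e. s* ≥ 6.47.
Both must hold, so s* = max(4.63, 6.47) = 6.47. The mid-ability type's constraint binds.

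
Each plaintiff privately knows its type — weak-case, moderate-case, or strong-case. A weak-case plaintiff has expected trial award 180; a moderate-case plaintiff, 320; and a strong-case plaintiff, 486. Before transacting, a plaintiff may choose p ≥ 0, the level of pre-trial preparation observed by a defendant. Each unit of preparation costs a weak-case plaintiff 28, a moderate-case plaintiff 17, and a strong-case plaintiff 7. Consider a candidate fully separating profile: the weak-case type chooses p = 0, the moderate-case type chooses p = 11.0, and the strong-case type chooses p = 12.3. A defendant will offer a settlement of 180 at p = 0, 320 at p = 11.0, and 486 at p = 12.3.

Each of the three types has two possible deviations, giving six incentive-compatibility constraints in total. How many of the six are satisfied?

4

Strong-case (own payoff 486 − 7×12.3 = 399.9): to p=0 gives 180 → no gain ✓; to p=11.0 gives 320 − 7×11.0 = 243 → no gain ✓.
Moderate-case (own payoff 320 − 17×11.0 = 133): to p=0 gives 180 → profitable ✗; to p=12.3 gives 486 − 17×12.3 = 276.9 → profitable ✗.
Weak-case (own payoff 180): to p=11.0 gives 320 − 28×11.0 = 12 → no gain ✓; to p=12.3 gives 486 − 28×12.3 = 141.6 → no gain ✓.
4 of the 6 constraints hold; not an equilibrium.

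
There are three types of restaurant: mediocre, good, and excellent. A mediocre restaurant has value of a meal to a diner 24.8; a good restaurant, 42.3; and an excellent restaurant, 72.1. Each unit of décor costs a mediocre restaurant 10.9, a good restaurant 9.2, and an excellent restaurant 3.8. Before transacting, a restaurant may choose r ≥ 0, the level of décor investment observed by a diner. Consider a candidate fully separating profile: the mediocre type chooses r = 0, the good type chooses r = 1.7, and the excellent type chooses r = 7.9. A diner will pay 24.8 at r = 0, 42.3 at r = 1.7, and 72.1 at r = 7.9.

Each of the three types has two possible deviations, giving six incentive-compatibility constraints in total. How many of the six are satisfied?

6

Excellent (own payoff 72.1 − 3.8×7.9 = 42.08): to r=0 gives 24.8 → no gain ✓; to r=1.7 gives 42.3 − 3.8×1.7 = 35.84 → no gain ✓.
Good (own payoff 42.3 − 9.2×1.7 = 26.66): to r=0 gives 24.8 → no gain ✓; to r=7.9 gives 72.1 − 9.2×7.9 = -0.58 → no gain ✓.
Mediocre (own payoff 24.8): to r=1.7 gives 42.3 − 10.9×1.7 = 23.77 → no gain ✓; to r=7.9 gives 72.1 − 10.9×7.9 = -14.01 → no gain ✓.
6 of the 6 constraints hold; this profile is a separating equilibrium.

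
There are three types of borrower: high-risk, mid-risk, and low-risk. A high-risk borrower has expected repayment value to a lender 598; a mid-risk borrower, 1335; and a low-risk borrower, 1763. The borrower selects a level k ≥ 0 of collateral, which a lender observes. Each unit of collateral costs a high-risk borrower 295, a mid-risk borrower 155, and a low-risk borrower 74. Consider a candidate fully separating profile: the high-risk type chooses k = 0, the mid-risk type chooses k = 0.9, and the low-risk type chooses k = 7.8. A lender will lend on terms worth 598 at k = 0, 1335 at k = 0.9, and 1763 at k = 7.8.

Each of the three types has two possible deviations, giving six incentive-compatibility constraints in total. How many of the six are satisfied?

4

Low-risk (own payoff 1763 − 74×7.8 = 1185.8): to k=0 gives 598 → no gain ✓; to k=0.9 gives 1335 − 74×0.9 = 1268.4 → profitable ✗.
High-risk (own payoff 598): to k=0.9 gives 1335 − 295×0.9 = 1069.5 → profitable ✗; to k=7.8 gives 1763 − 295×7.8 = -538 → no gain ✓.
Mid-risk (own payoff 1335 − 155×0.9 = 1195.5): to k=0 gives 598 → no gain ✓; to k=7.8 gives 1763 − 155×7.8 = 554 → no gain ✓.
4 of the 6 constraints hold; not an equilibrium.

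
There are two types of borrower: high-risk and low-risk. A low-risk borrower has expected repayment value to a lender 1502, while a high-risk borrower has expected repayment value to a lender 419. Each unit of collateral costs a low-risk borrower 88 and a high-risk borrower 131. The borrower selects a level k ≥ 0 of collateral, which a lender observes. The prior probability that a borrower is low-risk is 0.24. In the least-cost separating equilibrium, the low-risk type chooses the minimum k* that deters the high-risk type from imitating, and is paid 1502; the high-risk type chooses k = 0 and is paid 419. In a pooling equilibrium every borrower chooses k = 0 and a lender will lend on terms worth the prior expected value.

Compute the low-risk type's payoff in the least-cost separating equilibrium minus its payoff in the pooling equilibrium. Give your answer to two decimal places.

95.57

Least-cost separating signal: k* solves 419 = 1502 − 131·k*, so k* = (1502 − 419)/131 ≈ 8.2672.
Low-risk type's separating payoff: 1502 − 88 × k* = 1502 − 88 × (1502 − 419)/131 = 1502 − 95304/131 ≈ 774.4885.
Pooling payoff: 0.24 × 1502 + 0.76 × 419 = 678.92.
Difference: 774.4885 − 678.92 = 95.5685, i.e. 95.57 to two decimal places.
The low-risk type prefers to separate.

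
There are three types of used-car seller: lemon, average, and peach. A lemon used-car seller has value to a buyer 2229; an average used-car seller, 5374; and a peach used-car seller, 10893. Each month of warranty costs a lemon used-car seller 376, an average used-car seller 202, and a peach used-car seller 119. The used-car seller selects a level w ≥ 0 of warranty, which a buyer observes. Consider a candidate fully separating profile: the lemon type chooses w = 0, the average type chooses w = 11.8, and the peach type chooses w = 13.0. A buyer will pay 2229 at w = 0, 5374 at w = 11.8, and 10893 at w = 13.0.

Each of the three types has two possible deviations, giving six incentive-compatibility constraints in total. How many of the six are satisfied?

Lemon (own payoff 2229): to w=11.8 gives 5374 − 376×11.8 = 937.2 → no gain ✓; to w=13.0 gives 10893 − 376×13.0 = 6005 → profitable ✗.
Peach (own payoff 10893 − 119×13.0 = 9346): to w=0 gives 2229 → no gain ✓; to w=11.8 gives 5374 − 119×11.8 = 3969.8 → no gain ✓.
Average (own payoff 5374 − 202×11.8 = 2990.4): to w=0 gives 2229 → no gain ✓; to w=13.0 gives 10893 − 202×13.0 = 8267 → profitable ✗.
4 of the 6 constraints hold; not an equilibrium.

4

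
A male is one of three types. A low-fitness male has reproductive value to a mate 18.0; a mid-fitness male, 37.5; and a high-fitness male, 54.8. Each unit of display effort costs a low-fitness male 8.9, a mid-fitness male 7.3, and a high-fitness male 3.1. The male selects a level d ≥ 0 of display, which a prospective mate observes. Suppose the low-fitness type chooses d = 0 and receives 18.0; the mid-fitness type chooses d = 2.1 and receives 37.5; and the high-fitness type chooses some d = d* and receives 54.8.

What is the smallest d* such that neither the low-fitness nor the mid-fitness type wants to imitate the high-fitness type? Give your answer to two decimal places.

4.47

Mid-fitness type (on-path payoff 37.5 − 7.3×2.1 = 22.17) won't mimic when 22.17 ≥ 54.8 − 7.3·d*, i.e. d* ≥ 4.47.
Low-fitness type (on-path payoff 18.0) won't mimic when 18.0 ≥ 54.8 − 8.9·d*, i.e. d* ≥ 4.13.
Both must hold, so d* = max(4.13, 4.47) = 4.47. The mid-fitness type's constraint binds.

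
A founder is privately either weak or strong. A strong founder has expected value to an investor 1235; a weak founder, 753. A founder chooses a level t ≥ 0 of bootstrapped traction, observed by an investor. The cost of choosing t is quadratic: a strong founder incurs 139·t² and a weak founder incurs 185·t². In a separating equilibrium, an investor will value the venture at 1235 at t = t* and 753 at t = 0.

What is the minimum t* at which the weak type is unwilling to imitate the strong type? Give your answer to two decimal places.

1.61

The weak type at t = 0 receives 753; imitating at t* yields 1235 − 185·t*².
Indifference: 753 = 1235 − 185·t*², so t*² = (1235 − 753) / 185 ≈ 2.6054.
t* = √2.6054 ≈ 1.61.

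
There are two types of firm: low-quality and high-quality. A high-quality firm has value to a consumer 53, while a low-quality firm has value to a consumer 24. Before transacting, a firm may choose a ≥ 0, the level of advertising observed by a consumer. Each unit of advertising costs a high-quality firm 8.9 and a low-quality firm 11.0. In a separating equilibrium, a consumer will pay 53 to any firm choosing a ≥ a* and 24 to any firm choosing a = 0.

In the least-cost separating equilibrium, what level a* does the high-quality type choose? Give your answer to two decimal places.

2.64

A low-quality firm choosing a = 0 receives 24.
Imitating at a* instead would pay 53 at cost 11.0·a*, netting 53 − 11.0·a*.
Indifference: 24 = 53 − 11.0·a*, so a* = (53 − 24) / 11.0 ≈ 2.64.
At a* the low-quality type's incentive constraint just binds; the high-quality type strictly prefers a* since its per-unit cost is lower.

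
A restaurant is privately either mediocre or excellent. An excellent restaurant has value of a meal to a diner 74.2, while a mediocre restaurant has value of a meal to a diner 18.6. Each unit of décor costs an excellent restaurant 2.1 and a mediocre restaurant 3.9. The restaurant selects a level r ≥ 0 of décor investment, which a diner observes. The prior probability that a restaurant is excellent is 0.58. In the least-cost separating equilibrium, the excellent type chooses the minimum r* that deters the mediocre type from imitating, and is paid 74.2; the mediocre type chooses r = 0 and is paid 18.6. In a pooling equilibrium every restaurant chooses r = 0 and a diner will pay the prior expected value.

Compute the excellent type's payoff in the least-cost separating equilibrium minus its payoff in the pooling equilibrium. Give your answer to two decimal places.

-6.59

Least-cost separating signal: r* solves 18.6 = 74.2 − 3.9·r*, so r* = (74.2 − 18.6)/3.9 ≈ 14.2564.
Excellent type's separating payoff: 74.2 − 2.1 × r* = 74.2 − 2.1 × (74.2 − 18.6)/3.9 = 74.2 − 116.76/3.9 ≈ 44.2615.
Pooling payoff: 0.58 × 74.2 + 0.42 × 18.6 = 50.848.
Difference: 44.2615 − 50.848 = -6.5865, i.e. -6.59 to two decimal places.
The excellent type would prefer the pooling outcome.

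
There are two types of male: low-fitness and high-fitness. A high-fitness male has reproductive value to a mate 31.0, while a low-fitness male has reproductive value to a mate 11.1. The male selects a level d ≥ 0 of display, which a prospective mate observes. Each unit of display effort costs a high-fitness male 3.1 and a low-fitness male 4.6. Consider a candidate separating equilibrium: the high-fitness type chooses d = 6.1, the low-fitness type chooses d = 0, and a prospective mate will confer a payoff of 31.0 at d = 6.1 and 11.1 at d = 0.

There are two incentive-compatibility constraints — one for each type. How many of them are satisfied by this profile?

2

High-fitness type: signal → 31.0 − 3.1 × 6.1 = 12.09; deviate to 0 → 11.1. IC holds (12.09 ≥ 11.1).
Low-fitness type: stay at 0 → 11.1; mimic → 31.0 − 4.6 × 6.1 = 2.94. IC holds (11.1 ≥ 2.94).
2 of 2 constraints hold, so this is a separating equilibrium.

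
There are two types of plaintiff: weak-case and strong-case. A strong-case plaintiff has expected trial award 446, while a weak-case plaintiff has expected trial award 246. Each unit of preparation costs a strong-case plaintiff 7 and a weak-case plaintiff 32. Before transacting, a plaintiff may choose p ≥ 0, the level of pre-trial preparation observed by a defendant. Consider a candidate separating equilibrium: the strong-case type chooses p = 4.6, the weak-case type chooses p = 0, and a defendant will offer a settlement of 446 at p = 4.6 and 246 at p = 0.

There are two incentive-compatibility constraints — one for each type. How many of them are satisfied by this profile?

Strong-case type: signal → 446 − 7 × 4.6 = 413.8; deviate to 0 → 246. IC holds (413.8 ≥ 246).
Weak-case type: stay at 0 → 246; mimic → 446 − 32 × 4.6 = 298.8. IC fails (246 < 298.8).
1 of 2 constraints hold, so this profile is not an equilibrium.

1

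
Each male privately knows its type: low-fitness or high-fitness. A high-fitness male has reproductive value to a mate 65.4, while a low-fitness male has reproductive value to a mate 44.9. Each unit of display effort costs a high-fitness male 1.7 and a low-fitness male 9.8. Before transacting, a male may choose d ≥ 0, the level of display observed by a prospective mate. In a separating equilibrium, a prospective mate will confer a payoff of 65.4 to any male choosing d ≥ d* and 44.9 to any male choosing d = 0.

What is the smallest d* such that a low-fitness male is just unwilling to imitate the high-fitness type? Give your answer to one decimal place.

A low-fitness male choosing d = 0 receives 44.9.
Imitating at d* instead would pay 65.4 at cost 9.8·d*, netting 65.4 − 9.8·d*.
Indifference: 44.9 = 65.4 − 9.8·d*, so d* = (65.4 − 44.9) / 9.8 ≈ 2.1.
At d* the low-fitness type's incentive constraint just binds; the high-fitness type strictly prefers d* since its per-unit cost is lower.

2.1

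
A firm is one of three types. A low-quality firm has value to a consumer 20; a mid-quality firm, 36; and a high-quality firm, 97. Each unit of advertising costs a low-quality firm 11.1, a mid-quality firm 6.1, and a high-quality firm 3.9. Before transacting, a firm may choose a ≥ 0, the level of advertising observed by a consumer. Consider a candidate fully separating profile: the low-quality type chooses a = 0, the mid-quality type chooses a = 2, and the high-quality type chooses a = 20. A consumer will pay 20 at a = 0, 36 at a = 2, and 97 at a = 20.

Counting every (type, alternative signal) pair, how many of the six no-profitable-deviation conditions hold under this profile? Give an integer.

4

Low-quality (own payoff 20): to a=2 gives 36 − 11.1×2 = 13.8 → no gain ✓; to a=20 gives 97 − 11.1×20 = -125 → no gain ✓.
High-quality (own payoff 97 − 3.9×20 = 19): to a=0 gives 20 → profitable ✗; to a=2 gives 36 − 3.9×2 = 28.2 → profitable ✗.
Mid-quality (own payoff 36 − 6.1×2 = 23.8): to a=0 gives 20 → no gain ✓; to a=20 gives 97 − 6.1×20 = -25 → no gain ✓.
4 of the 6 constraints hold; not an equilibrium.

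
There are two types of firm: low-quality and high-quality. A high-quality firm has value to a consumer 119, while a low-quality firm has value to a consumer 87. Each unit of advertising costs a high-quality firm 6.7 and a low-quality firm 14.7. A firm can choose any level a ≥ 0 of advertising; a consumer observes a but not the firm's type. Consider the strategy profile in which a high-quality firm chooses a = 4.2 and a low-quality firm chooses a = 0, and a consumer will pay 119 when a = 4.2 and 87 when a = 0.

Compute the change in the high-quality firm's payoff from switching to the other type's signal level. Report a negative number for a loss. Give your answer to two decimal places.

Playing a = 4.2 the high-quality firm receives 119 − 6.7 × 4.2 = 90.86.
Deviating to a = 0 yields 87 instead.
Gain from deviating: 87 − 90.86 = -3.86.
The gain is negative, so the high-quality type's incentive-compatibility constraint is satisfied.

-3.86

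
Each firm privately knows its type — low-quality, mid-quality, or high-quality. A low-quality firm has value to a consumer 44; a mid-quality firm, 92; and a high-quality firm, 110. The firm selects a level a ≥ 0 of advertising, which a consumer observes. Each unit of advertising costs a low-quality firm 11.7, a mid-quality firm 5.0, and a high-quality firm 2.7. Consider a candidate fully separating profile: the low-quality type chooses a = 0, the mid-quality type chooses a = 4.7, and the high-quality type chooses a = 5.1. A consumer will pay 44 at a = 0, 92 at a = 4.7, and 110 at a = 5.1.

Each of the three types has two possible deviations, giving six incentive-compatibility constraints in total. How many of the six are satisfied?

Low-quality (own payoff 44): to a=4.7 gives 92 − 11.7×4.7 = 37.01 → no gain ✓; to a=5.1 gives 110 − 11.7×5.1 = 50.33 → profitable ✗.
Mid-quality (own payoff 92 − 5.0×4.7 = 68.5): to a=0 gives 44 → no gain ✓; to a=5.1 gives 110 − 5.0×5.1 = 84.5 → profitable ✗.
High-quality (own payoff 110 − 2.7×5.1 = 96.23): to a=0 gives 44 → no gain ✓; to a=4.7 gives 92 − 2.7×4.7 = 79.31 → no gain ✓.
4 of the 6 constraints hold; not an equilibrium.

4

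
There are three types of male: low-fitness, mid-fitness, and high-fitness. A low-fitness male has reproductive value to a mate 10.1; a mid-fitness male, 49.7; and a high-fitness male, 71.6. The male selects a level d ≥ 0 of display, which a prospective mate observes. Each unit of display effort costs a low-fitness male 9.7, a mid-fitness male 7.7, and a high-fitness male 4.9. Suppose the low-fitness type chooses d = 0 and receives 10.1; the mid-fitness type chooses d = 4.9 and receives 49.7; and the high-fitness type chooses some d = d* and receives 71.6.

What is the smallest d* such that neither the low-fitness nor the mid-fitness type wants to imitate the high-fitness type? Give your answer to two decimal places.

Mid-fitness type (on-path payoff 49.7 − 7.7×4.9 = 11.97) won't mimic when 11.97 ≥ 71.6 − 7.7·d*, i.e. d* ≥ 7.74.
Low-fitness type (on-path payoff 10.1) won't mimic when 10.1 ≥ 71.6 − 9.7·d*, i.e. d* ≥ 6.34.
Both must hold, so d* = max(6.34, 7.74) = 7.74. The mid-fitness type's constraint binds.

7.74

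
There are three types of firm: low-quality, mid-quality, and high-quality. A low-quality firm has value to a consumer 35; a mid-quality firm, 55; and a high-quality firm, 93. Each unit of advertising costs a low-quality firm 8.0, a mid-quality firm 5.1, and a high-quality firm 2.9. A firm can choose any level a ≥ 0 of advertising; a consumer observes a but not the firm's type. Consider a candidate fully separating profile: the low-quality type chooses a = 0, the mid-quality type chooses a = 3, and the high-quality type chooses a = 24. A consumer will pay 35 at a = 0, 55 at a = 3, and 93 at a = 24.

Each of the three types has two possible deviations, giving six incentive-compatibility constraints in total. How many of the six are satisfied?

Low-quality (own payoff 35): to a=3 gives 55 − 8.0×3 = 31 → no gain ✓; to a=24 gives 93 − 8.0×24 = -99 → no gain ✓.
Mid-quality (own payoff 55 − 5.1×3 = 39.7): to a=0 gives 35 → no gain ✓; to a=24 gives 93 − 5.1×24 = -29.4 → no gain ✓.
High-quality (own payoff 93 − 2.9×24 = 23.4): to a=0 gives 35 → profitable ✗; to a=3 gives 55 − 2.9×3 = 46.3 → profitable ✗.
4 of the 6 constraints hold; not an equilibrium.

4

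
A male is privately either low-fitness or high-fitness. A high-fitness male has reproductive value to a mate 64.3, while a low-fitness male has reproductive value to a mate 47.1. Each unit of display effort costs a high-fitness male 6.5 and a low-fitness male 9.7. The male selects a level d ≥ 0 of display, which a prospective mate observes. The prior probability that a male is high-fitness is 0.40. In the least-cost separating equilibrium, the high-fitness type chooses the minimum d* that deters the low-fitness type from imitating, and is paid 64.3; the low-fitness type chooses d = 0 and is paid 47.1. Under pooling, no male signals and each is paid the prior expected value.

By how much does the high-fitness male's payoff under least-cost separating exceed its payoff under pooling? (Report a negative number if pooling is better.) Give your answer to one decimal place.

-1.2

Least-cost separating signal: d* solves 47.1 = 64.3 − 9.7·d*, so d* = (64.3 − 47.1)/9.7 ≈ 1.7732.
High-fitness type's separating payoff: 64.3 − 6.5 × d* = 64.3 − 6.5 × (64.3 − 47.1)/9.7 = 64.3 − 111.8/9.7 ≈ 52.774.
Pooling payoff: 0.40 × 64.3 + 0.60 × 47.1 = 53.98.
Difference: 52.774 − 53.98 = -1.206, i.e. -1.2 to one decimal place.
The high-fitness type would prefer the pooling outcome.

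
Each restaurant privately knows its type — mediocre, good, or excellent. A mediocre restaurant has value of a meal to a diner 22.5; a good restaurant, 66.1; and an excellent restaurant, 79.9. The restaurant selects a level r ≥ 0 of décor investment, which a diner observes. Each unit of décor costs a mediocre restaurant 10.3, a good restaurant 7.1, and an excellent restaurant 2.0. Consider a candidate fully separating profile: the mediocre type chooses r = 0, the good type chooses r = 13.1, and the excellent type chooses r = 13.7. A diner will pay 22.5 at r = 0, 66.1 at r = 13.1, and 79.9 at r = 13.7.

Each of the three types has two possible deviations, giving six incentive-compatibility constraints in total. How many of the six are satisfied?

Excellent (own payoff 79.9 − 2.0×13.7 = 52.5): to r=0 gives 22.5 → no gain ✓; to r=13.1 gives 66.1 − 2.0×13.1 = 39.9 → no gain ✓.
Mediocre (own payoff 22.5): to r=13.1 gives 66.1 − 10.3×13.1 = -68.83 → no gain ✓; to r=13.7 gives 79.9 − 10.3×13.7 = -61.21 → no gain ✓.
Good (own payoff 66.1 − 7.1×13.1 = -26.91): to r=0 gives 22.5 → profitable ✗; to r=13.7 gives 79.9 − 7.1×13.7 = -17.37 → profitable ✗.
4 of the 6 constraints hold; not an equilibrium.

4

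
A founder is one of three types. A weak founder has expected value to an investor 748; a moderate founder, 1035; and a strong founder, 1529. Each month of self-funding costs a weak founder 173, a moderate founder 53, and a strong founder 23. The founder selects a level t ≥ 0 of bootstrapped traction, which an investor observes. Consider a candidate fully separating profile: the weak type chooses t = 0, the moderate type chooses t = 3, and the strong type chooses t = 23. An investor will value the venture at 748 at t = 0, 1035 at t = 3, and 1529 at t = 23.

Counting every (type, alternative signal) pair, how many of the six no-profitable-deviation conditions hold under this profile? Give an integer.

6

Weak (own payoff 748): to t=3 gives 1035 − 173×3 = 516 → no gain ✓; to t=23 gives 1529 − 173×23 = -2450 → no gain ✓.
Moderate (own payoff 1035 − 53×3 = 876): to t=0 gives 748 → no gain ✓; to t=23 gives 1529 − 53×23 = 310 → no gain ✓.
Strong (own payoff 1529 − 23×23 = 1000): to t=0 gives 748 → no gain ✓; to t=3 gives 1035 − 23×3 = 966 → no gain ✓.
6 of the 6 constraints hold; this profile is a separating equilibrium.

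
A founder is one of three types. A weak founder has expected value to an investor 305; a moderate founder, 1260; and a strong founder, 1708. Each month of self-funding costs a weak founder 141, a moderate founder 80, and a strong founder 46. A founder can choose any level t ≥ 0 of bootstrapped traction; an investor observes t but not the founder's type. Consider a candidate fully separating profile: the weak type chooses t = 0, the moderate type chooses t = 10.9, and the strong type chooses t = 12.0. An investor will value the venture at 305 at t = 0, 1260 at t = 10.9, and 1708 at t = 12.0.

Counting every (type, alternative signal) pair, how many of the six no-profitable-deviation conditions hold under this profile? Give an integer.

Moderate (own payoff 1260 − 80×10.9 = 388): to t=0 gives 305 → no gain ✓; to t=12.0 gives 1708 − 80×12.0 = 748 → profitable ✗.
Weak (own payoff 305): to t=10.9 gives 1260 − 141×10.9 = -276.9 → no gain ✓; to t=12.0 gives 1708 − 141×12.0 = 16 → no gain ✓.
Strong (own payoff 1708 − 46×12.0 = 1156): to t=0 gives 305 → no gain ✓; to t=10.9 gives 1260 − 46×10.9 = 758.6 → no gain ✓.
5 of the 6 constraints hold; not an equilibrium.

5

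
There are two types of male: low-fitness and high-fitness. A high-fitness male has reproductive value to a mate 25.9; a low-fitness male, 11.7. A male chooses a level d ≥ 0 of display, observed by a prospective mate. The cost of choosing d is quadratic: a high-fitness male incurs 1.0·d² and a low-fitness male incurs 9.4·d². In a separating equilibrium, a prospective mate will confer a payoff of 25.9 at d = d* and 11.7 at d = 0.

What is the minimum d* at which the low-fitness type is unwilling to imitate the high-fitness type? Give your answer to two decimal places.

The low-fitness type at d = 0 receives 11.7; imitating at d* yields 25.9 − 9.4·d*².
Indifference: 11.7 = 25.9 − 9.4·d*², so d*² = (25.9 − 11.7) / 9.4 ≈ 1.5106.
d* = √1.5106 ≈ 1.23.

1.23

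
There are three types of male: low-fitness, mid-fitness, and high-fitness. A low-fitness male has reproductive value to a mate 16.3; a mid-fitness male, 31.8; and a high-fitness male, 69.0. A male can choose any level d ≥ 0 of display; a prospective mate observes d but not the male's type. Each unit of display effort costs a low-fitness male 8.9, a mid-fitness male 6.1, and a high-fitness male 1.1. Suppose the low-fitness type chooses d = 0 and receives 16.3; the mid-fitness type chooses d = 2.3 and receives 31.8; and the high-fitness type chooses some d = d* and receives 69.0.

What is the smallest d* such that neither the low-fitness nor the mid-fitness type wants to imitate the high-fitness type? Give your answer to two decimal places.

Mid-fitness type (on-path payoff 31.8 − 6.1×2.3 = 17.77) won't mimic when 17.77 ≥ 69.0 − 6.1·d*, i.e. d* ≥ 8.40.
Low-fitness type (on-path payoff 16.3) won't mimic when 16.3 ≥ 69.0 − 8.9·d*, i.e. d* ≥ 5.92.
Both must hold, so d* = max(5.92, 8.40) = 8.40. The mid-fitness type's constraint binds.

8.40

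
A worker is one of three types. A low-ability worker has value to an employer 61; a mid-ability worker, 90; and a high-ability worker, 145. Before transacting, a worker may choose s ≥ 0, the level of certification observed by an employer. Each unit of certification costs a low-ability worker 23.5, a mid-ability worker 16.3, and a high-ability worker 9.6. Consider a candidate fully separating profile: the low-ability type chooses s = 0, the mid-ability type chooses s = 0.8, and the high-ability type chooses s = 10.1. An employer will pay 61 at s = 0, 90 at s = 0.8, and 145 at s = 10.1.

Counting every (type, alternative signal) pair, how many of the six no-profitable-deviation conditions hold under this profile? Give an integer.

3

High-ability (own payoff 145 − 9.6×10.1 = 48.04): to s=0 gives 61 → profitable ✗; to s=0.8 gives 90 − 9.6×0.8 = 82.32 → profitable ✗.
Mid-ability (own payoff 90 − 16.3×0.8 = 76.96): to s=0 gives 61 → no gain ✓; to s=10.1 gives 145 − 16.3×10.1 = -19.63 → no gain ✓.
Low-ability (own payoff 61): to s=0.8 gives 90 − 23.5×0.8 = 71.2 → profitable ✗; to s=10.1 gives 145 − 23.5×10.1 = -92.35 → no gain ✓.
3 of the 6 constraints hold; not an equilibrium.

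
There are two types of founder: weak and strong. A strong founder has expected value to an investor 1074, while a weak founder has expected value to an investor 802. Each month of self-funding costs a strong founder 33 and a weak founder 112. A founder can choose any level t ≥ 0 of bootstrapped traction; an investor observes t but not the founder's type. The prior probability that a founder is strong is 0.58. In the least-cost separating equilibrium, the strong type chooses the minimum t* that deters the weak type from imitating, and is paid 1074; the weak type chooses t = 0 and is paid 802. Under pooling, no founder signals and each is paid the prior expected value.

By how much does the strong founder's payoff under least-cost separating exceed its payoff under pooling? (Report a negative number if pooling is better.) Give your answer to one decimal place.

Least-cost separating signal: t* solves 802 = 1074 − 112·t*, so t* = (1074 − 802)/112 ≈ 2.4286.
Strong type's separating payoff: 1074 − 33 × t* = 1074 − 33 × (1074 − 802)/112 = 1074 − 8976/112 ≈ 993.857.
Pooling payoff: 0.58 × 1074 + 0.42 × 802 = 959.76.
Difference: 993.857 − 959.76 = 34.097, i.e. 34.1 to one decimal place.
The strong type prefers to separate.

34.1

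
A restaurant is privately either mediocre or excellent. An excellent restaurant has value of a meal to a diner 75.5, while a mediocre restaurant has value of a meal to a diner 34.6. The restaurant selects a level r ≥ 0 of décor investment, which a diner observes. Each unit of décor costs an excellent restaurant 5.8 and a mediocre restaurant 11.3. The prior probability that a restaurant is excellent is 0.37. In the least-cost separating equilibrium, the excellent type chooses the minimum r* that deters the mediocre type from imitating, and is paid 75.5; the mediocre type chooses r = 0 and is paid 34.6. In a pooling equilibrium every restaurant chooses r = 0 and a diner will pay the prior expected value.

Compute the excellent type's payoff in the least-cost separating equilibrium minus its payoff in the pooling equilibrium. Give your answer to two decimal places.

4.77

Least-cost separating signal: r* solves 34.6 = 75.5 − 11.3·r*, so r* = (75.5 − 34.6)/11.3 ≈ 3.6195.
Excellent type's separating payoff: 75.5 − 5.8 × r* = 75.5 − 5.8 × (75.5 − 34.6)/11.3 = 75.5 − 237.22/11.3 ≈ 54.5071.
Pooling payoff: 0.37 × 75.5 + 0.63 × 34.6 = 49.733.
Difference: 54.5071 − 49.733 = 4.7741, i.e. 4.77 to two decimal places.
The excellent type prefers to separate.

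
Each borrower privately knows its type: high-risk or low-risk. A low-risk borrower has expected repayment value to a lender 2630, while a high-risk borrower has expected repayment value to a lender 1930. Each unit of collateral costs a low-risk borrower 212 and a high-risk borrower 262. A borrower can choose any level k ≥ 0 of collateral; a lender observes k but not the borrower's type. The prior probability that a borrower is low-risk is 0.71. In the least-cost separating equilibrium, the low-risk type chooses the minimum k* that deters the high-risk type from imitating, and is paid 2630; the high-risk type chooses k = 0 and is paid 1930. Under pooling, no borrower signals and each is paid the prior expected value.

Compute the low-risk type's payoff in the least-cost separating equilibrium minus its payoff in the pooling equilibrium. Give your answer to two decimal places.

-363.41

Least-cost separating signal: k* solves 1930 = 2630 − 262·k*, so k* = (2630 − 1930)/262 ≈ 2.6718.
Low-risk type's separating payoff: 2630 − 212 × k* = 2630 − 212 × (2630 − 1930)/262 = 2630 − 148400/262 ≈ 2063.5878.
Pooling payoff: 0.71 × 2630 + 0.29 × 1930 = 2427.
Difference: 2063.5878 − 2427 = -363.4122, i.e. -363.41 to two decimal places.
The low-risk type would prefer the pooling outcome.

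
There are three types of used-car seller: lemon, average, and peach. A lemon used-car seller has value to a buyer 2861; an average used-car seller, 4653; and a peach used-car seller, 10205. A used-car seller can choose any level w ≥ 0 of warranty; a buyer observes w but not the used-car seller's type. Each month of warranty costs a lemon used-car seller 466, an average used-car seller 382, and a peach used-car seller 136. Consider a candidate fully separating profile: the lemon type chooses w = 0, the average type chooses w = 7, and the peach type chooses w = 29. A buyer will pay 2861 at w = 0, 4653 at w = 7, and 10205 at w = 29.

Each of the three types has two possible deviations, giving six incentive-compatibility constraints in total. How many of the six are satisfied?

Average (own payoff 4653 − 382×7 = 1979): to w=0 gives 2861 → profitable ✗; to w=29 gives 10205 − 382×29 = -873 → no gain ✓.
Lemon (own payoff 2861): to w=7 gives 4653 − 466×7 = 1391 → no gain ✓; to w=29 gives 10205 − 466×29 = -3309 → no gain ✓.
Peach (own payoff 10205 − 136×29 = 6261): to w=0 gives 2861 → no gain ✓; to w=7 gives 4653 − 136×7 = 3701 → no gain ✓.
5 of the 6 constraints hold; not an equilibrium.

5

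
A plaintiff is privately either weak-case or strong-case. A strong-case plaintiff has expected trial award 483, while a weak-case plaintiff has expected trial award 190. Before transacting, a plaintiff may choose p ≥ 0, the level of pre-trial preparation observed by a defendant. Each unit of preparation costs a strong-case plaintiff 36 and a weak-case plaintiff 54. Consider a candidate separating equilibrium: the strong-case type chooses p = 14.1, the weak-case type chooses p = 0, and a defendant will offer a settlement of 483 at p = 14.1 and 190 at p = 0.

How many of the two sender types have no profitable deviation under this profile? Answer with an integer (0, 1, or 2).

1

Weak-case type: stay at 0 → 190; mimic → 483 − 54 × 14.1 = -278.4. IC holds (190 ≥ -278.4).
Strong-case type: signal → 483 − 36 × 14.1 = -24.6; deviate to 0 → 190. IC fails (-24.6 < 190).
1 of 2 constraints hold, so this profile is not an equilibrium.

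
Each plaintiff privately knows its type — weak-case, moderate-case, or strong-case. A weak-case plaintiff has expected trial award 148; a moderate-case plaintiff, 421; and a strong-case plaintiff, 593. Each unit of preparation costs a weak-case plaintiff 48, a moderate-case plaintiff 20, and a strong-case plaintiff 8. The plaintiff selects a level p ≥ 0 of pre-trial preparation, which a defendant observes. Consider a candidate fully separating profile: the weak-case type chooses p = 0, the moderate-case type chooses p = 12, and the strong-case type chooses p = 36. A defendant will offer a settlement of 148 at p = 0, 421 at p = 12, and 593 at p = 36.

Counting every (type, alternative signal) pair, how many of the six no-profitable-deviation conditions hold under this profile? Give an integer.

Weak-case (own payoff 148): to p=12 gives 421 − 48×12 = -155 → no gain ✓; to p=36 gives 593 − 48×36 = -1135 → no gain ✓.
Moderate-case (own payoff 421 − 20×12 = 181): to p=0 gives 148 → no gain ✓; to p=36 gives 593 − 20×36 = -127 → no gain ✓.
Strong-case (own payoff 593 − 8×36 = 305): to p=0 gives 148 → no gain ✓; to p=12 gives 421 − 8×12 = 325 → profitable ✗.
5 of the 6 constraints hold; not an equilibrium.

5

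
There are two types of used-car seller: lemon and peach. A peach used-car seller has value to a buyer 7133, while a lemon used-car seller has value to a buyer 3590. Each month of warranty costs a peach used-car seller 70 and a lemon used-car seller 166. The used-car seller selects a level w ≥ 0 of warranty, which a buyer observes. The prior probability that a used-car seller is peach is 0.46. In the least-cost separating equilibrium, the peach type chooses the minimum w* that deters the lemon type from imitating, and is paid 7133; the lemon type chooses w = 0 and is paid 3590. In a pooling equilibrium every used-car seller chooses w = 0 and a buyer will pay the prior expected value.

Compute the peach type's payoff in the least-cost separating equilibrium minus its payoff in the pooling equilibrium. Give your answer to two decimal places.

Least-cost separating signal: w* solves 3590 = 7133 − 166·w*, so w* = (7133 − 3590)/166 ≈ 21.3434.
Peach type's separating payoff: 7133 − 70 × w* = 7133 − 70 × (7133 − 3590)/166 = 7133 − 248010/166 ≈ 5638.9639.
Pooling payoff: 0.46 × 7133 + 0.54 × 3590 = 5219.78.
Difference: 5638.9639 − 5219.78 = 419.1839, i.e. 419.18 to two decimal places.
The peach type prefers to separate.

419.18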